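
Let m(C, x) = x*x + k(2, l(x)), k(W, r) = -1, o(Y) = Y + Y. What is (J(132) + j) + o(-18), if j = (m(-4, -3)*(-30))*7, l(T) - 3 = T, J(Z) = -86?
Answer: -1802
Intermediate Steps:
o(Y) = 2*Y
l(T) = 3 + T
m(C, x) = -1 + x**2 (m(C, x) = x*x - 1 = x**2 - 1 = -1 + x**2)
j = -1680 (j = ((-1 + (-3)**2)*(-30))*7 = ((-1 + 9)*(-30))*7 = (8*(-30))*7 = -240*7 = -1680)
(J(132) + j) + o(-18) = (-86 - 1680) + 2*(-18) = -1766 - 36 = -1802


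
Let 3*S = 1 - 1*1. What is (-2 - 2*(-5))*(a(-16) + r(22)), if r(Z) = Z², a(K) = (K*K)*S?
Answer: 3872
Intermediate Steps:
S = 0 (S = (1 - 1*1)/3 = (1 - 1)/3 = (⅓)*0 = 0)
a(K) = 0 (a(K) = (K*K)*0 = K²*0 = 0)
(-2 - 2*(-5))*(a(-16) + r(22)) = (-2 - 2*(-5))*(0 + 22²) = (-2 + 10)*(0 + 484) = 8*484 = 3872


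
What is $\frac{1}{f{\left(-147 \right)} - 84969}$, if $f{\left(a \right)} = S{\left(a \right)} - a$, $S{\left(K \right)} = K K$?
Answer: $- \frac{1}{63213} \approx -1.582 \cdot 10^{-5}$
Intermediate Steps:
$S{\left(K \right)} = K^{2}$
$f{\left(a \right)} = a^{2} - a$
$\frac{1}{f{\left(-147 \right)} - 84969} = \frac{1}{- 147 \left(-1 - 147\right) - 84969} = \frac{1}{\left(-147\right) \left(-148\right) - 84969} = \frac{1}{21756 - 84969} = \frac{1}{-63213} = - \frac{1}{63213}$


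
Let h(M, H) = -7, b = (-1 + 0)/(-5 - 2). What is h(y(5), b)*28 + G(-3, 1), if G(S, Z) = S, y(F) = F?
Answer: -199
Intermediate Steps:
b = ⅐ (b = -1/(-7) = -1*(-⅐) = ⅐ ≈ 0.14286)
h(y(5), b)*28 + G(-3, 1) = -7*28 - 3 = -196 - 3 = -199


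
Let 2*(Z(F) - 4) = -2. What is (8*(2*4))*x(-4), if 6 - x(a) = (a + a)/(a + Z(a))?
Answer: -128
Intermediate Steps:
Z(F) = 3 (Z(F) = 4 + (1/2)*(-2) = 4 - 1 = 3)
x(a) = 6 - 2*a/(3 + a) (x(a) = 6 - (a + a)/(a + 3) = 6 - 2*a/(3 + a))
(8*(2*4))*x(-4) = (8*(2*4))*(2*(9 + 2*(-4))/(3 - 4)) = (8*8)*(2*(9 - 8)/(-1)) = 64*(2*(-1)*1) = 64*(-2) = -128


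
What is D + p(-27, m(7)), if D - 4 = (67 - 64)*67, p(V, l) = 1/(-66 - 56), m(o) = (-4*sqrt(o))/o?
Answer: 25009/122 ≈ 204.99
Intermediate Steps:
m(o) = -4/sqrt(o)
p(V, l) = -1/122 (p(V, l) = 1/(-122) = -1/122)
D = 205 (D = 4 + (67 - 64)*67 = 4 + 3*67 = 4 + 201 = 205)
D + p(-27, m(7)) = 205 - 1/122 = 25009/122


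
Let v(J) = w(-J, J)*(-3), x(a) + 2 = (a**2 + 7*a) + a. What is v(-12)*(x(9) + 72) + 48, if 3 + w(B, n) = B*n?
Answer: 98391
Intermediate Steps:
x(a) = -2 + a**2 + 8*a (x(a) = -2 + ((a**2 + 7*a) + a) = -2 + (a**2 + 8*a) = -2 + a**2 + 8*a)
w(B, n) = -3 + B*n
v(J) = 9 + 3*J**2 (v(J) = (-3 + (-J)*J)*(-3) = (-3 - J**2)*(-3) = 9 + 3*J**2)
v(-12)*(x(9) + 72) + 48 = (9 + 3*(-12)**2)*((-2 + 9**2 + 8*9) + 72) + 48 = (9 + 3*144)*((-2 + 81 + 72) + 72) + 48 = (9 + 432)*(151 + 72) + 48 = 441*223 + 48 = 98343 + 48 = 98391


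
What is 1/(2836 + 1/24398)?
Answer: 24398/69192729 ≈ 0.00035261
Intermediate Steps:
1/(2836 + 1/24398) = 1/(69192729/24398) = 24398/69192729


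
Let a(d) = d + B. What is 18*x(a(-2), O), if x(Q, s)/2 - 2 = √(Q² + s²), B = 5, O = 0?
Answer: 180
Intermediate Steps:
a(d) = 5 + d (a(d) = d + 5 = 5 + d)
x(Q, s) = 4 + 2*√(Q² + s²)
18*x(a(-2), O) = 18*(4 + 2*√((5 - 2)² + 0²)) = 18*(4 + 2*√(3² + 0)) = 18*(4 + 2*√(9 + 0)) = 18*(4 + 2*√9) = 18*(4 + 2*3) = 18*(4 + 6) = 18*10 = 180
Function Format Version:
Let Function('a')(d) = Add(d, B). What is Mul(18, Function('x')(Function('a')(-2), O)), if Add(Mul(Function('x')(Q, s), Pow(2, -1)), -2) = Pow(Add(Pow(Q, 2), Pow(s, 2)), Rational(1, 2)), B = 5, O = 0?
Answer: 180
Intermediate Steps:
Function('a')(d) = Add(5, d) (Function('a')(d) = Add(d, 5) = Add(5, d))
Function('x')(Q, s) = Add(4, Mul(2, Pow(Add(Pow(Q, 2), Pow(s, 2)), Rational(1, 2))))
Mul(18, Function('x')(Function('a')(-2), O)) = Mul(18, Add(4, Mul(2, Pow(Add(Pow(Add(5, -2), 2), Pow(0, 2)), Rational(1, 2))))) = Mul(18, Add(4, Mul(2, Pow(Add(Pow(3, 2), 0), Rational(1, 2))))) = Mul(18, Add(4, Mul(2, Pow(Add(9, 0), Rational(1, 2))))) = Mul(18, Add(4, Mul(2, Pow(9, Rational(1, 2))))) = Mul(18, Add(4, Mul(2, 3))) = Mul(18, Add(4, 6)) = Mul(18, 10) = 180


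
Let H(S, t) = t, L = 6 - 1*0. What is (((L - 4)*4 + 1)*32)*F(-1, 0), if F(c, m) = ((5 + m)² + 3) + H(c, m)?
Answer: 8064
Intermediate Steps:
L = 6 (L = 6 + 0 = 6)
F(c, m) = 3 + m + (5 + m)² (F(c, m) = ((5 + m)² + 3) + m = (3 + (5 + m)²) + m = 3 + m + (5 + m)²)
(((L - 4)*4 + 1)*32)*F(-1, 0) = (((6 - 4)*4 + 1)*32)*(3 + 0 + (5 + 0)²) = ((2*4 + 1)*32)*(3 + 0 + 5²) = ((8 + 1)*32)*(3 + 0 + 25) = (9*32)*28 = 288*28 = 8064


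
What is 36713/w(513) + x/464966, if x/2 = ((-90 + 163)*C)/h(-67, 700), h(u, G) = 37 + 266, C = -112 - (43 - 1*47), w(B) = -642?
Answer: -862051673455/15074662686 ≈ -57.185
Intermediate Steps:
C = -108 (C = -112 - (43 - 47) = -112 - 1*(-4) = -112 + 4 = -108)
h(u, G) = 303
x = -5256/101 (x = 2*(((-90 + 163)*(-108))/303) = 2*((73*(-108))*(1/303)) = 2*(-7884*1/303) = 2*(-2628/101) = -5256/101 ≈ -52.040)
36713/w(513) + x/464966 = 36713/(-642) - 5256/101/464966 = 36713*(-1/642) - 5256/101*1/464966 = -36713/642 - 2628/23480783 = -862051673455/15074662686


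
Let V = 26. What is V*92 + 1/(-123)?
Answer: 294215/123 ≈ 2392.0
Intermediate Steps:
V*92 + 1/(-123) = 26*92 + 1/(-123) = 2392 - 1/123 = 294215/123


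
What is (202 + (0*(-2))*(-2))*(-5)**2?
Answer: 5050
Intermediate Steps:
(202 + (0*(-2))*(-2))*(-5)**2 = (202 + 0*(-2))*25 = (202 + 0)*25 = 202*25 = 5050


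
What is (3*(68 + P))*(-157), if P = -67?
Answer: -471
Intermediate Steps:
(3*(68 + P))*(-157) = (3*(68 - 67))*(-157) = (3*1)*(-157) = 3*(-157) = -471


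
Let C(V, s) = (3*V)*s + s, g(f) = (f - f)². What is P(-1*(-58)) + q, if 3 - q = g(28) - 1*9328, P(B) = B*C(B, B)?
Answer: 598031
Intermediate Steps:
g(f) = 0 (g(f) = 0² = 0)
C(V, s) = s + 3*V*s (C(V, s) = 3*V*s + s = s + 3*V*s)
P(B) = B²*(1 + 3*B) (P(B) = B*(B*(1 + 3*B)) = B²*(1 + 3*B))
q = 9331 (q = 3 - (0 - 1*9328) = 3 - (0 - 9328) = 3 - 1*(-9328) = 3 + 9328 = 9331)
P(-1*(-58)) + q = (-1*(-58))²*(1 + 3*(-1*(-58))) + 9331 = 58²*(1 + 3*58) + 9331 = 3364*(1 + 174) + 9331 = 3364*175 + 9331 = 588700 + 9331 = 598031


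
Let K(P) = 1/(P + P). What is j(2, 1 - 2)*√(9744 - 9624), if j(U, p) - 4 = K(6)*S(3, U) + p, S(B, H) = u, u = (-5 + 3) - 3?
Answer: 31*√30/6 ≈ 28.299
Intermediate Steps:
u = -5 (u = -2 - 3 = -5)
S(B, H) = -5
K(P) = 1/(2*P)
j(U, p) = 43/12 + p (j(U, p) = 4 + (((½)/6)*(-5) + p) = 4 + (((½)*(⅙))*(-5) + p) = 4 + ((1/12)*(-5) + p) = 4 + (-5/12 + p) = 43/12 + p)
j(2, 1 - 2)*√(9744 - 9624) = (43/12 + (1 - 2))*√(9744 - 9624) = (43/12 - 1)*√120 = 31*(2*√30)/12 = 31*√30/6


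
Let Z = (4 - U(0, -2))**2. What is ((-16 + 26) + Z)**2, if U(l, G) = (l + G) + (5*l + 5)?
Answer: 121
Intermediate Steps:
U(l, G) = 5 + G + 6*l (U(l, G) = (G + l) + (5 + 5*l) = 5 + G + 6*l)
Z = 1 (Z = (4 - (5 - 2 + 6*0))**2 = (4 - (5 - 2 + 0))**2 = (4 - 1*3)**2 = (4 - 3)**2 = 1**2 = 1)
((-16 + 26) + Z)**2 = ((-16 + 26) + 1)**2 = (10 + 1)**2 = 11**2 = 121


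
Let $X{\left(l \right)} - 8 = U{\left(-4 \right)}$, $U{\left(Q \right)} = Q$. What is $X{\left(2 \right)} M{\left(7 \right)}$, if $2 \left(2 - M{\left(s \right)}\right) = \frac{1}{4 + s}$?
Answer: $\frac{86}{11} \approx 7.8182$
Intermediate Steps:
$X{\left(l \right)} = 4$ ($X{\left(l \right)} = 8 - 4 = 4$)
$M{\left(s \right)} = 2 - \frac{1}{2 \left(4 + s\right)}$
$X{\left(2 \right)} M{\left(7 \right)} = 4 \frac{15 + 4 \cdot 7}{2 \left(4 + 7\right)} = 4 \frac{15 + 28}{2 \cdot 11} = 4 \cdot \frac{1}{2} \cdot \frac{1}{11} \cdot 43 = 4 \cdot \frac{43}{22} = \frac{86}{11}$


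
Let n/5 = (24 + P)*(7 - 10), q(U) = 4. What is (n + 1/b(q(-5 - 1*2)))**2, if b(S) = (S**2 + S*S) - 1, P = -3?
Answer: 95335696/961 ≈ 99205.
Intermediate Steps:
b(S) = -1 + 2*S**2 (b(S) = (S**2 + S**2) - 1 = 2*S**2 - 1 = -1 + 2*S**2)
n = -315 (n = 5*((24 - 3)*(7 - 10)) = 5*(21*(-3)) = 5*(-63) = -315)
(n + 1/b(q(-5 - 1*2)))**2 = (-315 + 1/(-1 + 2*4**2))**2 = (-315 + 1/(-1 + 2*16))**2 = (-315 + 1/(-1 + 32))**2 = (-315 + 1/31)**2 = (-9764/31)**2 = 95335696/961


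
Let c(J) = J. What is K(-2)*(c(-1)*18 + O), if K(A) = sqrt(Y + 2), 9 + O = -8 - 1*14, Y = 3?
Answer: -49*sqrt(5) ≈ -109.57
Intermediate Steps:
O = -31 (O = -9 + (-8 - 1*14) = -9 + (-8 - 14) = -9 - 22 = -31)
K(A) = sqrt(5) (K(A) = sqrt(3 + 2) = sqrt(5))
K(-2)*(c(-1)*18 + O) = sqrt(5)*(-1*18 - 31) = sqrt(5)*(-18 - 31) = sqrt(5)*(-49) = -49*sqrt(5)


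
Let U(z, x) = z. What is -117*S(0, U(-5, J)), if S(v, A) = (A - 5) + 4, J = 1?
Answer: 702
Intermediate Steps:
S(v, A) = -1 + A (S(v, A) = (-5 + A) + 4 = -1 + A)
-117*S(0, U(-5, J)) = -117*(-1 - 5) = -117*(-6) = 702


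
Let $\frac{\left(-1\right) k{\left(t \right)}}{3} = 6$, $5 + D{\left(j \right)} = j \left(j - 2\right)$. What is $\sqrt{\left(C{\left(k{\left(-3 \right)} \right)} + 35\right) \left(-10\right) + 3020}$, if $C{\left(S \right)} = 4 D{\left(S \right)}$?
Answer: $i \sqrt{11530} \approx 107.38 i$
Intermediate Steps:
$D{\left(j \right)} = -5 + j \left(-2 + j\right)$ ($D{\left(j \right)} = -5 + j \left(j - 2\right) = -5 + j \left(-2 + j\right)$)
$k{\left(t \right)} = -18$ ($k{\left(t \right)} = \left(-3\right) 6 = -18$)
$C{\left(S \right)} = -20 - 8 S + 4 S^{2}$ ($C{\left(S \right)} = 4 \left(-5 + S^{2} - 2 S\right) = -20 - 8 S + 4 S^{2}$)
$\sqrt{\left(C{\left(k{\left(-3 \right)} \right)} + 35\right) \left(-10\right) + 3020} = \sqrt{\left(\left(-20 - -144 + 4 \left(-18\right)^{2}\right) + 35\right) \left(-10\right) + 3020} = \sqrt{\left(\left(-20 + 144 + 4 \cdot 324\right) + 35\right) \left(-10\right) + 3020} = \sqrt{\left(\left(-20 + 144 + 1296\right) + 35\right) \left(-10\right) + 3020} = \sqrt{\left(1420 + 35\right) \left(-10\right) + 3020} = \sqrt{1455 \left(-10\right) + 3020} = \sqrt{-14550 + 3020} = \sqrt{-11530} = i \sqrt{11530}$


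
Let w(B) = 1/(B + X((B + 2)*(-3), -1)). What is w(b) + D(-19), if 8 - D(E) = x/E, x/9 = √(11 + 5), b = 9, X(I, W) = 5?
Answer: 2651/266 ≈ 9.9662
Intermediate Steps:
w(B) = 1/(5 + B) (w(B) = 1/(B + 5) = 1/(5 + B))
x = 36 (x = 9*√(11 + 5) = 9*√16 = 9*4 = 36)
D(E) = 8 - 36/E
w(b) + D(-19) = 1/(5 + 9) + (8 - 36/(-19)) = 1/14 + (8 - 36*(-1/19)) = 1/14 + (8 + 36/19) = 1/14 + 188/19 = 2651/266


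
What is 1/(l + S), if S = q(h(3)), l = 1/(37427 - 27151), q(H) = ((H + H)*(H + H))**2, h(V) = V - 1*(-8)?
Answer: 10276/2407214657 ≈ 4.2688e-6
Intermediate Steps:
h(V) = 8 + V (h(V) = V + 8 = 8 + V)
q(H) = 16*H**4 (q(H) = ((2*H)*(2*H))**2 = (4*H**2)**2 = 16*H**4)
l = 1/10276 ≈ 9.7314e-5
S = 234256 (S = 16*(8 + 3)**4 = 16*11**4 = 16*14641 = 234256)
1/(l + S) = 1/(1/10276 + 234256) = 1/(2407214657/10276) = 10276/2407214657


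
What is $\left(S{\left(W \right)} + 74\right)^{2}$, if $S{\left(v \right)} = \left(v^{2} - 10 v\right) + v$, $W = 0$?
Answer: $5476$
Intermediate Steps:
$S{\left(v \right)} = v^{2} - 9 v$
$\left(S{\left(W \right)} + 74\right)^{2} = \left(0 \left(-9 + 0\right) + 74\right)^{2} = \left(0 \left(-9\right) + 74\right)^{2} = \left(0 + 74\right)^{2} = 74^{2} = 5476$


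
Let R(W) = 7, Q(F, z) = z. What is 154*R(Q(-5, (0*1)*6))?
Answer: 1078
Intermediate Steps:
154*R(Q(-5, (0*1)*6)) = 154*7 = 1078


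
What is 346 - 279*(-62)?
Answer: 17644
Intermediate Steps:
346 - 279*(-62) = 346 + 17298 = 17644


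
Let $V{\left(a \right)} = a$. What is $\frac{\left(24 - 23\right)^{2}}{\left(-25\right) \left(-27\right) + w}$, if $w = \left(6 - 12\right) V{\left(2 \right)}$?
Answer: $\frac{1}{663} \approx 0.0015083$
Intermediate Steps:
$w = -12$ ($w = \left(6 - 12\right) 2 = \left(-6\right) 2 = -12$)
$\frac{\left(24 - 23\right)^{2}}{\left(-25\right) \left(-27\right) + w} = \frac{\left(24 - 23\right)^{2}}{\left(-25\right) \left(-27\right) - 12} = \frac{1^{2}}{675 - 12} = 1 \cdot \frac{1}{663} = \frac{1}{663}$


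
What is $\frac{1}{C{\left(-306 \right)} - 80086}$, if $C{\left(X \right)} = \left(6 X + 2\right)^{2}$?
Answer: $\frac{1}{3283470} \approx 3.0456 \cdot 10^{-7}$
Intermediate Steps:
$C{\left(X \right)} = \left(2 + 6 X\right)^{2}$
$\frac{1}{C{\left(-306 \right)} - 80086} = \frac{1}{4 \left(1 + 3 \left(-306\right)\right)^{2} - 80086} = \frac{1}{4 \left(1 - 918\right)^{2} - 80086} = \frac{1}{4 \left(-917\right)^{2} - 80086} = \frac{1}{4 \cdot 840889 - 80086} = \frac{1}{3363556 - 80086} = \frac{1}{3283470}$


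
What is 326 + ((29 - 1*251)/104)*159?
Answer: -697/52 ≈ -13.404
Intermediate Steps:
326 + ((29 - 1*251)/104)*159 = 326 + ((29 - 251)*(1/104))*159 = 326 - 222*1/104*159 = 326 - 111/52*159 = 326 - 17649/52 = -697/52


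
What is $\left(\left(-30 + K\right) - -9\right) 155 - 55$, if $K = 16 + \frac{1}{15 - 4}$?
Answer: $- \frac{8975}{11} \approx -815.91$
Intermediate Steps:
$K = \frac{177}{11}$ ($K = 16 + \frac{1}{11} = \frac{177}{11} \approx 16.091$)
$\left(\left(-30 + K\right) - -9\right) 155 - 55 = \left(\left(-30 + \frac{177}{11}\right) - -9\right) 155 - 55 = \left(- \frac{153}{11} + \left(-10 + 19\right)\right) 155 - 55 = \left(- \frac{153}{11} + 9\right) 155 - 55 = \left(- \frac{54}{11}\right) 155 - 55 = - \frac{8370}{11} - 55 = - \frac{8975}{11}$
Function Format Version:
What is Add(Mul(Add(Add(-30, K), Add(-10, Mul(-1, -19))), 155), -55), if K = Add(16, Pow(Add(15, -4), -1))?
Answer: Rational(-8975, 11) ≈ -815.91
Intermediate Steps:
K = Rational(177, 11) (K = Add(16, Pow(11, -1)) = Add(16, Rational(1, 11)) = Rational(177, 11) ≈ 16.091)
Add(Mul(Add(Add(-30, K), Add(-10, Mul(-1, -19))), 155), -55) = Add(Mul(Add(Add(-30, Rational(177, 11)), Add(-10, Mul(-1, -19))), 155), -55) = Add(Mul(Add(Rational(-153, 11), Add(-10, 19)), 155), -55) = Add(Mul(Add(Rational(-153, 11), 9), 155), -55) = Add(Mul(Rational(-54, 11), 155), -55) = Add(Rational(-8370, 11), -55) = Rational(-8975, 11)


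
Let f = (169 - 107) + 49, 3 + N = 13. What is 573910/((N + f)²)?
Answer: 573910/14641 ≈ 39.199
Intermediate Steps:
N = 10 (N = -3 + 13 = 10)
f = 111 (f = 62 + 49 = 111)
573910/((N + f)²) = 573910/((10 + 111)²) = 573910/(121²) = 573910/14641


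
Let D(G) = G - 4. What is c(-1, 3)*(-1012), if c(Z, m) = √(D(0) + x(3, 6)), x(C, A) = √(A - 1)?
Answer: -1012*I*√(4 - √5) ≈ -1344.1*I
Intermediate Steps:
x(C, A) = √(-1 + A)
D(G) = -4 + G
c(Z, m) = √(-4 + √5) (c(Z, m) = √((-4 + 0) + √(-1 + 6)) = √(-4 + √5))
c(-1, 3)*(-1012) = √(-4 + √5)*(-1012) = -1012*√(-4 + √5)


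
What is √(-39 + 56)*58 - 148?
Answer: -148 + 58*√17 ≈ 91.140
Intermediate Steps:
√(-39 + 56)*58 - 148 = √17*58 - 148 = 58*√17 - 148 = -148 + 58*√17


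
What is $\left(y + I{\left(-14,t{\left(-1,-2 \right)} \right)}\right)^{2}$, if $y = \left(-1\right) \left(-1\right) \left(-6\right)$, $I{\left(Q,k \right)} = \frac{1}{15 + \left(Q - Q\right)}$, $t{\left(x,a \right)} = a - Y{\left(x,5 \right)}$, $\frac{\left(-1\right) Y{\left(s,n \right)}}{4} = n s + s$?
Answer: $\frac{7921}{225} \approx 35.204$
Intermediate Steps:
$Y{\left(s,n \right)} = - 4 s - 4 n s$ ($Y{\left(s,n \right)} = - 4 \left(n s + s\right) = - 4 \left(s + n s\right) = - 4 s - 4 n s$)
$t{\left(x,a \right)} = a + 24 x$ ($t{\left(x,a \right)} = a - - 4 x \left(1 + 5\right) = a - \left(-4\right) x 6 = a - - 24 x = a + 24 x$)
$I{\left(Q,k \right)} = \frac{1}{15}$ ($I{\left(Q,k \right)} = \frac{1}{15 + 0} = \frac{1}{15}$)
$y = -6$ ($y = 1 \left(-6\right) = -6$)
$\left(y + I{\left(-14,t{\left(-1,-2 \right)} \right)}\right)^{2} = \left(-6 + \frac{1}{15}\right)^{2} = \left(- \frac{89}{15}\right)^{2} = \frac{7921}{225}$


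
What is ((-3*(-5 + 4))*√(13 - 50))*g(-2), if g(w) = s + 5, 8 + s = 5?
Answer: 6*I*√37 ≈ 36.497*I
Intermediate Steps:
s = -3 (s = -8 + 5 = -3)
g(w) = 2 (g(w) = -3 + 5 = 2)
((-3*(-5 + 4))*√(13 - 50))*g(-2) = ((-3*(-5 + 4))*√(13 - 50))*2 = ((-3*(-1))*√(-37))*2 = (3*(I*√37))*2 = (3*I*√37)*2 = 6*I*√37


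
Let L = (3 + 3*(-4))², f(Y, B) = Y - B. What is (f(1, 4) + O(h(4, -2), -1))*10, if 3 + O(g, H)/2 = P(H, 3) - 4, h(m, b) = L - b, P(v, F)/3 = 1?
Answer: -110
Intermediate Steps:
P(v, F) = 3 (P(v, F) = 3*1 = 3)
L = 81 (L = (3 - 12)² = (-9)² = 81)
h(m, b) = 81 - b
O(g, H) = -8 (O(g, H) = -6 + 2*(3 - 4) = -6 + 2*(-1) = -6 - 2 = -8)
(f(1, 4) + O(h(4, -2), -1))*10 = ((1 - 1*4) - 8)*10 = ((1 - 4) - 8)*10 = (-3 - 8)*10 = -11*10 = -110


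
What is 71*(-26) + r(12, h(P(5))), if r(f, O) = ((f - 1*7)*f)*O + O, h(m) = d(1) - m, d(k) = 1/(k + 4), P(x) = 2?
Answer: -9779/5 ≈ -1955.8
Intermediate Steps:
d(k) = 1/(4 + k)
h(m) = ⅕ - m (h(m) = 1/(4 + 1) - m = 1/5 - m = ⅕ - m)
r(f, O) = O + O*f*(-7 + f) (r(f, O) = ((f - 7)*f)*O + O = ((-7 + f)*f)*O + O = (f*(-7 + f))*O + O = O*f*(-7 + f) + O = O + O*f*(-7 + f))
71*(-26) + r(12, h(P(5))) = 71*(-26) + (⅕ - 1*2)*(1 + 12² - 7*12) = -1846 + (⅕ - 2)*(1 + 144 - 84) = -1846 - 9/5*61 = -1846 - 549/5 = -9779/5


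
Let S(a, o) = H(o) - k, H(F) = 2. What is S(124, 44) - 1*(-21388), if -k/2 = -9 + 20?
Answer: 21412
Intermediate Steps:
k = -22 (k = -2*(-9 + 20) = -2*11 = -22)
S(a, o) = 24 (S(a, o) = 2 - 1*(-22) = 2 + 22 = 24)
S(124, 44) - 1*(-21388) = 24 - 1*(-21388) = 24 + 21388 = 21412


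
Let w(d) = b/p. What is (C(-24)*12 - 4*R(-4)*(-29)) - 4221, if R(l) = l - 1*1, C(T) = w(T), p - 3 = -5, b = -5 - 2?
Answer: -4759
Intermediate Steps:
b = -7
p = -2 (p = 3 - 5 = -2)
w(d) = 7/2 (w(d) = -7/(-2) = -7*(-½) = 7/2)
C(T) = 7/2
R(l) = -1 + l (R(l) = l - 1 = -1 + l)
(C(-24)*12 - 4*R(-4)*(-29)) - 4221 = ((7/2)*12 - 4*(-1 - 4)*(-29)) - 4221 = (42 - 4*(-5)*(-29)) - 4221 = (42 + 20*(-29)) - 4221 = (42 - 580) - 4221 = -538 - 4221 = -4759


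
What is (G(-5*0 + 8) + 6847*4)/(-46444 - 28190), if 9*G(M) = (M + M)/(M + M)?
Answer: -246493/671706 ≈ -0.36697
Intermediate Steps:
G(M) = ⅑ (G(M) = ((M + M)/(M + M))/9 = ((2*M)/((2*M)))/9 = ((2*M)*(1/(2*M)))/9 = (⅑)*1 = ⅑)
(G(-5*0 + 8) + 6847*4)/(-46444 - 28190) = (⅑ + 6847*4)/(-46444 - 28190) = (⅑ + 27388)/(-74634) = (246493/9)*(-1/74634) = -246493/671706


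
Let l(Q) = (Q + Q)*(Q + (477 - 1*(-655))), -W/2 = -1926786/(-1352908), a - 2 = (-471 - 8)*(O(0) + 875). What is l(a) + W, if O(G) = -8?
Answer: 116347723974272733/338227 ≈ 3.4399e+11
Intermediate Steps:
a = -415291 (a = 2 + (-471 - 8)*(-8 + 875) = 2 - 479*867 = 2 - 415293 = -415291)
W = -963393/338227 (W = -(-3853572)/(-1352908) = -(-3853572)*(-1)/1352908 = -2*963393/676454 = -963393/338227 ≈ -2.8484)
l(Q) = 2*Q*(1132 + Q) (l(Q) = (2*Q)*(Q + (477 + 655)) = (2*Q)*(Q + 1132) = (2*Q)*(1132 + Q) = 2*Q*(1132 + Q))
l(a) + W = 2*(-415291)*(1132 - 415291) - 963393/338227 = 2*(-415291)*(-414159) - 963393/338227 = 343993010538 - 963393/338227 = 116347723974272733/338227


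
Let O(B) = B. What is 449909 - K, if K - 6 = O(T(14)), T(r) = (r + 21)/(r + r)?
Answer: 1799607/4 ≈ 4.4990e+5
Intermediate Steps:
T(r) = (21 + r)/(2*r) (T(r) = (21 + r)/((2*r)) = (21 + r)*(1/(2*r)) = (21 + r)/(2*r))
K = 29/4 (K = 6 + (1/2)*(21 + 14)/14 = 6 + (1/2)*(1/14)*35 = 6 + 5/4 = 29/4 ≈ 7.2500)
449909 - K = 449909 - 1*29/4 = 449909 - 29/4 = 1799607/4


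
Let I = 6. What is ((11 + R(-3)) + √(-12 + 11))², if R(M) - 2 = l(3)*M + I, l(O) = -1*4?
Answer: (31 + I)² ≈ 960.0 + 62.0*I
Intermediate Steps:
l(O) = -4
R(M) = 8 - 4*M (R(M) = 2 + (-4*M + 6) = 2 + (6 - 4*M) = 8 - 4*M)
((11 + R(-3)) + √(-12 + 11))² = ((11 + (8 - 4*(-3))) + √(-12 + 11))² = ((11 + (8 + 12)) + √(-1))² = ((11 + 20) + I)² = (31 + I)²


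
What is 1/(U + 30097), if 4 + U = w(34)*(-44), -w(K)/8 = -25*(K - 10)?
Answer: -1/181107 ≈ -5.5216e-6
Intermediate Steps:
w(K) = -2000 + 200*K (w(K) = -(-200)*(K - 10) = -(-200)*(-10 + K) = -8*(250 - 25*K) = -2000 + 200*K)
U = -211204 (U = -4 + (-2000 + 200*34)*(-44) = -4 + (-2000 + 6800)*(-44) = -4 + 4800*(-44) = -4 - 211200 = -211204)
1/(U + 30097) = 1/(-211204 + 30097) = 1/(-181107) = -1/181107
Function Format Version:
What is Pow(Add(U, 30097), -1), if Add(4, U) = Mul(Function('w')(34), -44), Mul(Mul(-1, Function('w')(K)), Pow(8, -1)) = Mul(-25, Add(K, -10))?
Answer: Rational(-1, 181107) ≈ -5.5216e-6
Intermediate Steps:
Function('w')(K) = Add(-2000, Mul(200, K)) (Function('w')(K) = Mul(-8, Mul(-25, Add(K, -10))) = Mul(-8, Mul(-25, Add(-10, K))) = Mul(-8, Add(250, Mul(-25, K))) = Add(-2000, Mul(200, K)))
U = -211204 (U = Add(-4, Mul(Add(-2000, Mul(200, 34)), -44)) = Add(-4, Mul(Add(-2000, 6800), -44)) = Add(-4, Mul(4800, -44)) = Add(-4, -211200) = -211204)
Pow(Add(U, 30097), -1) = Pow(Add(-211204, 30097), -1) = Pow(-181107, -1) = Rational(-1, 181107)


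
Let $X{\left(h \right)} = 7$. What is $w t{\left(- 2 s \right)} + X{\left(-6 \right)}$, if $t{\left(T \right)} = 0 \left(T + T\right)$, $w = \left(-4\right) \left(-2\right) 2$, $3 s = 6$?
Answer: $7$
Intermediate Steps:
$s = 2$ ($s = \frac{1}{3} \cdot 6 = 2$)
$w = 16$ ($w = 8 \cdot 2 = 16$)
$t{\left(T \right)} = 0$ ($t{\left(T \right)} = 0 \cdot 2 T = 0$)
$w t{\left(- 2 s \right)} + X{\left(-6 \right)} = 16 \cdot 0 + 7 = 0 + 7 = 7$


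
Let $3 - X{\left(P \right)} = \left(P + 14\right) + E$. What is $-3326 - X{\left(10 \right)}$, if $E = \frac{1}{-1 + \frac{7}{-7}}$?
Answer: $- \frac{6611}{2} \approx -3305.5$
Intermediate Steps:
$E = - \frac{1}{2}$ ($E = \frac{1}{-1 + 7 \left(- \frac{1}{7}\right)} = \frac{1}{-1 - 1} = \frac{1}{-2} = - \frac{1}{2} \approx -0.5$)
$X{\left(P \right)} = - \frac{21}{2} - P$ ($X{\left(P \right)} = 3 - \left(\left(P + 14\right) - \frac{1}{2}\right) = 3 - \left(\left(14 + P\right) - \frac{1}{2}\right) = 3 - \left(\frac{27}{2} + P\right) = - \frac{21}{2} - P$)
$-3326 - X{\left(10 \right)} = -3326 - \left(- \frac{21}{2} - 10\right) = -3326 - - \frac{41}{2} = -3326 + \frac{41}{2} = - \frac{6611}{2}$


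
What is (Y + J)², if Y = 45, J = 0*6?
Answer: 2025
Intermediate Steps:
J = 0
(Y + J)² = (45 + 0)² = 45² = 2025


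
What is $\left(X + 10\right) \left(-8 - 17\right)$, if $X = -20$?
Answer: $250$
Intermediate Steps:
$\left(X + 10\right) \left(-8 - 17\right) = \left(-20 + 10\right) \left(-8 - 17\right) = \left(-10\right) \left(-25\right) = 250$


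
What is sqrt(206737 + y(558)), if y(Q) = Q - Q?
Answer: sqrt(206737) ≈ 454.68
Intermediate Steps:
y(Q) = 0
sqrt(206737 + y(558)) = sqrt(206737 + 0) = sqrt(206737)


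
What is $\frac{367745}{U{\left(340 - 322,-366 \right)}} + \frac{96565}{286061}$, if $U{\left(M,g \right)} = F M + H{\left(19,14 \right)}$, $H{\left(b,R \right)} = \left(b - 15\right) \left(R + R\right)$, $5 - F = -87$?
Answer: $\frac{105368229365}{505755848} \approx 208.34$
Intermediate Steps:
$F = 92$ ($F = 5 - -87 = 5 + 87 = 92$)
$H{\left(b,R \right)} = 2 R \left(-15 + b\right)$ ($H{\left(b,R \right)} = \left(-15 + b\right) 2 R = 2 R \left(-15 + b\right)$)
$U{\left(M,g \right)} = 112 + 92 M$ ($U{\left(M,g \right)} = 92 M + 2 \cdot 14 \left(-15 + 19\right) = 92 M + 2 \cdot 14 \cdot 4 = 92 M + 112 = 112 + 92 M$)
$\frac{367745}{U{\left(340 - 322,-366 \right)}} + \frac{96565}{286061} = \frac{367745}{112 + 92 \left(340 - 322\right)} + \frac{96565}{286061} = \frac{367745}{112 + 92 \left(340 - 322\right)} + 96565 \cdot \frac{1}{286061} = \frac{367745}{112 + 92 \cdot 18} + \frac{96565}{286061} = \frac{367745}{112 + 1656} + \frac{96565}{286061} = \frac{367745}{1768} + \frac{96565}{286061} = \frac{105368229365}{505755848}$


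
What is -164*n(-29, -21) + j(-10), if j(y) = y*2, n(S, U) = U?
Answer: 3424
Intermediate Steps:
j(y) = 2*y
-164*n(-29, -21) + j(-10) = -164*(-21) + 2*(-10) = 3444 - 20 = 3424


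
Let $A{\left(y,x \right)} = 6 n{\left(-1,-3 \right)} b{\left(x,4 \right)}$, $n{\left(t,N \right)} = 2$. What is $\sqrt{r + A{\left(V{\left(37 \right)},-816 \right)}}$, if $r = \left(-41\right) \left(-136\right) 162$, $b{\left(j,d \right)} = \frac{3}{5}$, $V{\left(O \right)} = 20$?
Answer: $\frac{6 \sqrt{627305}}{5} \approx 950.43$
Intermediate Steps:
$b{\left(j,d \right)} = \frac{3}{5}$ ($b{\left(j,d \right)} = 3 \cdot \frac{1}{5} = \frac{3}{5}$)
$A{\left(y,x \right)} = \frac{36}{5}$ ($A{\left(y,x \right)} = 6 \cdot 2 \cdot \frac{3}{5} = 12 \cdot \frac{3}{5} = \frac{36}{5}$)
$r = 903312$ ($r = 5576 \cdot 162 = 903312$)
$\sqrt{r + A{\left(V{\left(37 \right)},-816 \right)}} = \sqrt{903312 + \frac{36}{5}} = \sqrt{\frac{4516596}{5}} = \frac{6 \sqrt{627305}}{5}$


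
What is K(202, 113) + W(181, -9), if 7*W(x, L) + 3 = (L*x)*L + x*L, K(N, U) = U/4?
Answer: 52907/28 ≈ 1889.5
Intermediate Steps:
K(N, U) = U/4 (K(N, U) = U*(¼) = U/4)
W(x, L) = -3/7 + L*x/7 + x*L²/7 (W(x, L) = -3/7 + ((L*x)*L + x*L)/7 = -3/7 + (x*L² + L*x)/7 = -3/7 + (L*x + x*L²)/7 = -3/7 + (L*x/7 + x*L²/7) = -3/7 + L*x/7 + x*L²/7)
K(202, 113) + W(181, -9) = (¼)*113 + (-3/7 + (⅐)*(-9)*181 + (⅐)*181*(-9)²) = 113/4 + (-3/7 - 1629/7 + (⅐)*181*81) = 113/4 + (-3/7 - 1629/7 + 14661/7) = 113/4 + 13029/7 = 52907/28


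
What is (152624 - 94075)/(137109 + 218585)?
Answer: 58549/355694 ≈ 0.16460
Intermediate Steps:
(152624 - 94075)/(137109 + 218585) = 58549/355694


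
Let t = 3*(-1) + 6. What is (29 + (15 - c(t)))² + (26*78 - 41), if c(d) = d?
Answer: 3668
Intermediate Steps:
t = 3 (t = -3 + 6 = 3)
(29 + (15 - c(t)))² + (26*78 - 41) = (29 + (15 - 1*3))² + (26*78 - 41) = (29 + (15 - 3))² + (2028 - 41) = (29 + 12)² + 1987 = 41² + 1987 = 1681 + 1987 = 3668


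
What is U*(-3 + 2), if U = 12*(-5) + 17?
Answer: 43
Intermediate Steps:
U = -43 (U = -60 + 17 = -43)
U*(-3 + 2) = -43*(-3 + 2) = -43*(-1) = 43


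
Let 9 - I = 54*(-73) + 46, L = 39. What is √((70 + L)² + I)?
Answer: 3*√1754 ≈ 125.64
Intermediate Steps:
I = 3905 (I = 9 - (54*(-73) + 46) = 9 - (-3942 + 46) = 9 - 1*(-3896) = 9 + 3896 = 3905)
√((70 + L)² + I) = √((70 + 39)² + 3905) = √(109² + 3905) = √(11881 + 3905) = √15786 = 3*√1754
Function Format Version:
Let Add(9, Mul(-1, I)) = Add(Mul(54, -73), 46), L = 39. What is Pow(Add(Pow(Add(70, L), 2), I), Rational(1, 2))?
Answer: Mul(3, Pow(1754, Rational(1, 2))) ≈ 125.64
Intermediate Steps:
I = 3905 (I = Add(9, Mul(-1, Add(Mul(54, -73), 46))) = Add(9, Mul(-1, Add(-3942, 46))) = Add(9, Mul(-1, -3896)) = Add(9, 3896) = 3905)
Pow(Add(Pow(Add(70, L), 2), I), Rational(1, 2)) = Pow(Add(Pow(Add(70, 39), 2), 3905), Rational(1, 2)) = Pow(Add(Pow(109, 2), 3905), Rational(1, 2)) = Pow(Add(11881, 3905), Rational(1, 2)) = Pow(15786, Rational(1, 2)) = Mul(3, Pow(1754, Rational(1, 2)))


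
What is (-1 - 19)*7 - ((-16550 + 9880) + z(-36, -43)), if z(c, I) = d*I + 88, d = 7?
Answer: 6743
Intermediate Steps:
z(c, I) = 88 + 7*I (z(c, I) = 7*I + 88 = 88 + 7*I)
(-1 - 19)*7 - ((-16550 + 9880) + z(-36, -43)) = (-1 - 19)*7 - ((-16550 + 9880) + (88 + 7*(-43))) = -20*7 - (-6670 + (88 - 301)) = -140 - (-6670 - 213) = -140 - 1*(-6883) = -140 + 6883 = 6743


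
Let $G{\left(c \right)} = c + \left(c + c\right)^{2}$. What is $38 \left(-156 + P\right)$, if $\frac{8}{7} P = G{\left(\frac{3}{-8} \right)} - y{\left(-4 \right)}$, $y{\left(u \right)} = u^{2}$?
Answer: $- \frac{413041}{64} \approx -6453.8$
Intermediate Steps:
$G{\left(c \right)} = c + 4 c^{2}$ ($G{\left(c \right)} = c + \left(2 c\right)^{2} = c + 4 c^{2}$)
$P = - \frac{1771}{128}$ ($P = \frac{7 \left(\frac{3}{-8} \left(1 + 4 \frac{3}{-8}\right) - \left(-4\right)^{2}\right)}{8} = \frac{7 \left(3 \left(- \frac{1}{8}\right) \left(1 + 4 \cdot 3 \left(- \frac{1}{8}\right)\right) - 16\right)}{8} = \frac{7 \left(- \frac{3 \left(1 + 4 \left(- \frac{3}{8}\right)\right)}{8} - 16\right)}{8} = \frac{7 \left(- \frac{3 \left(1 - \frac{3}{2}\right)}{8} - 16\right)}{8} = \frac{7 \left(\left(- \frac{3}{8}\right) \left(- \frac{1}{2}\right) - 16\right)}{8} = \frac{7 \left(\frac{3}{16} - 16\right)}{8} = \frac{7}{8} \left(- \frac{253}{16}\right) = - \frac{1771}{128} \approx -13.836$)
$38 \left(-156 + P\right) = 38 \left(-156 - \frac{1771}{128}\right) = 38 \left(- \frac{21739}{128}\right) = - \frac{413041}{64}$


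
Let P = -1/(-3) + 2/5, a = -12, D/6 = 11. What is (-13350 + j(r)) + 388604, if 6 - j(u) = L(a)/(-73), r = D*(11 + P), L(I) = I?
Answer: 27393968/73 ≈ 3.7526e+5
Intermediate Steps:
D = 66 (D = 6*11 = 66)
P = 11/15 (P = -1*(-⅓) + 2*(⅕) = ⅓ + ⅖ = 11/15 ≈ 0.73333)
r = 3872/5 (r = 66*(11 + 11/15) = 66*(176/15) = 3872/5 ≈ 774.40)
j(u) = 426/73 (j(u) = 6 - (-12)/(-73) = 6 - (-12)*(-1)/73 = 6 - 1*12/73 = 6 - 12/73 = 426/73)
(-13350 + j(r)) + 388604 = (-13350 + 426/73) + 388604 = -974124/73 + 388604 = 27393968/73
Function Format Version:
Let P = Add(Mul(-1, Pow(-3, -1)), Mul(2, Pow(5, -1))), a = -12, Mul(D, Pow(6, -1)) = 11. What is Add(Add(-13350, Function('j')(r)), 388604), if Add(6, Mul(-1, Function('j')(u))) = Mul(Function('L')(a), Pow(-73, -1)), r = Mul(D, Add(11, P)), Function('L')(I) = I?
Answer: Rational(27393968, 73) ≈ 3.7526e+5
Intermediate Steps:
D = 66 (D = Mul(6, 11) = 66)
P = Rational(11, 15) (P = Add(Mul(-1, Rational(-1, 3)), Mul(2, Rational(1, 5))) = Add(Rational(1, 3), Rational(2, 5)) = Rational(11, 15) ≈ 0.73333)
r = Rational(3872, 5) (r = Mul(66, Add(11, Rational(11, 15))) = Mul(66, Rational(176, 15)) = Rational(3872, 5) ≈ 774.40)
Function('j')(u) = Rational(426, 73) (Function('j')(u) = Add(6, Mul(-1, Mul(-12, Pow(-73, -1)))) = Add(6, Mul(-1, Mul(-12, Rational(-1, 73)))) = Add(6, Mul(-1, Rational(12, 73))) = Add(6, Rational(-12, 73)) = Rational(426, 73))
Add(Add(-13350, Function('j')(r)), 388604) = Add(Add(-13350, Rational(426, 73)), 388604) = Add(Rational(-974124, 73), 388604) = Rational(27393968, 73)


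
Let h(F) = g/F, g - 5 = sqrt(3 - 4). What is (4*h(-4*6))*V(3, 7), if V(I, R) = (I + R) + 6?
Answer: -40/3 - 8*I/3 ≈ -13.333 - 2.6667*I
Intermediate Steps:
g = 5 + I (g = 5 + sqrt(3 - 4) = 5 + sqrt(-1) = 5 + I ≈ 5.0 + 1.0*I)
V(I, R) = 6 + I + R
h(F) = (5 + I)/F
(4*h(-4*6))*V(3, 7) = (4*((5 + I)/((-4*6))))*(6 + 3 + 7) = (4*((5 + I)/(-24)))*16 = (4*(-(5 + I)/24))*16 = (4*(-5/24 - I/24))*16 = (-5/6 - I/6)*16 = -40/3 - 8*I/3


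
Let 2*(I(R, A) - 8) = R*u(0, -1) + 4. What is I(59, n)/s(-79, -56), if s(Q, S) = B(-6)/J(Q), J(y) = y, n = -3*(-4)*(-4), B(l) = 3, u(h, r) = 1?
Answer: -6241/6 ≈ -1040.2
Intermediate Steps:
n = -48 (n = 12*(-4) = -48)
I(R, A) = 10 + R/2 (I(R, A) = 8 + (R*1 + 4)/2 = 8 + (R + 4)/2 = 8 + (4 + R)/2 = 8 + (2 + R/2) = 10 + R/2)
s(Q, S) = 3/Q
I(59, n)/s(-79, -56) = (10 + (1/2)*59)/((3/(-79))) = (10 + 59/2)/((3*(-1/79))) = 79/(2*(-3/79)) = (79/2)*(-79/3) = -6241/6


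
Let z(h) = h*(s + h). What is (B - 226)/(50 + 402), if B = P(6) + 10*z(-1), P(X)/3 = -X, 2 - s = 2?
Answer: -117/226 ≈ -0.51770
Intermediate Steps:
s = 0 (s = 2 - 1*2 = 2 - 2 = 0)
P(X) = -3*X (P(X) = 3*(-X) = -3*X)
z(h) = h**2 (z(h) = h*(0 + h) = h*h = h**2)
B = -8 (B = -3*6 + 10*(-1)**2 = -18 + 10*1 = -18 + 10 = -8)
(B - 226)/(50 + 402) = (-8 - 226)/(50 + 402) = -234/452 = -234*1/452 = -117/226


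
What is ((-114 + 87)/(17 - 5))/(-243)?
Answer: 1/108 ≈ 0.0092593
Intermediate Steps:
((-114 + 87)/(17 - 5))/(-243) = -27/12*(-1/243) = -27*1/12*(-1/243) = -9/4*(-1/243) = 1/108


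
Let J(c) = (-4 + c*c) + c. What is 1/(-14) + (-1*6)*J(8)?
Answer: -5713/14 ≈ -408.07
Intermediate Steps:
J(c) = -4 + c + c² (J(c) = (-4 + c²) + c = -4 + c + c²)
1/(-14) + (-1*6)*J(8) = 1/(-14) + (-1*6)*(-4 + 8 + 8²) = -1/14 - 6*(-4 + 8 + 64) = -1/14 - 6*68 = -1/14 - 408 = -5713/14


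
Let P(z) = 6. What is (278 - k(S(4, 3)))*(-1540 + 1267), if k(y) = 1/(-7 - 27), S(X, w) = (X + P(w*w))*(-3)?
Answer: -2580669/34 ≈ -75902.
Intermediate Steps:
S(X, w) = -18 - 3*X (S(X, w) = (X + 6)*(-3) = (6 + X)*(-3) = -18 - 3*X)
k(y) = -1/34 (k(y) = 1/(-34) = -1/34)
(278 - k(S(4, 3)))*(-1540 + 1267) = (278 - 1*(-1/34))*(-1540 + 1267) = (278 + 1/34)*(-273) = (9453/34)*(-273) = -2580669/34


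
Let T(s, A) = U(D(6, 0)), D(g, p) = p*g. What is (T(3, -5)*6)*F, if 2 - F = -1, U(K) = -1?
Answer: -18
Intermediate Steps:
D(g, p) = g*p
F = 3 (F = 2 - 1*(-1) = 2 + 1 = 3)
T(s, A) = -1
(T(3, -5)*6)*F = -1*6*3 = -6*3 = -18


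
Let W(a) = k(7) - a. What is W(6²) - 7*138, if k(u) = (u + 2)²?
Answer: -921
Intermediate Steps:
k(u) = (2 + u)²
W(a) = 81 - a (W(a) = (2 + 7)² - a = 9² - a = 81 - a)
W(6²) - 7*138 = (81 - 1*6²) - 7*138 = (81 - 1*36) - 966 = (81 - 36) - 966 = 45 - 966 = -921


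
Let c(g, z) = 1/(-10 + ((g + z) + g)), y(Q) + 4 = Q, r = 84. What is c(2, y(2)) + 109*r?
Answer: 73247/8 ≈ 9155.9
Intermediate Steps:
y(Q) = -4 + Q
c(g, z) = 1/(-10 + z + 2*g) (c(g, z) = 1/(-10 + (z + 2*g)) = 1/(-10 + z + 2*g))
c(2, y(2)) + 109*r = 1/(-10 + (-4 + 2) + 2*2) + 109*84 = 1/(-10 - 2 + 4) + 9156 = 1/(-8) + 9156 = -⅛ + 9156 = 73247/8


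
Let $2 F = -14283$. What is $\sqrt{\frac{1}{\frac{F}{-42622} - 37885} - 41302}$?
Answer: $\frac{i \sqrt{430754144890919060660306}}{3229454657} \approx 203.23 i$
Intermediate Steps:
$F = - \frac{14283}{2}$ ($F = \frac{1}{2} \left(-14283\right) = - \frac{14283}{2} \approx -7141.5$)
$\sqrt{\frac{1}{\frac{F}{-42622} - 37885} - 41302} = \sqrt{\frac{1}{- \frac{14283}{2 \left(-42622\right)} - 37885} - 41302} = \sqrt{\frac{1}{\left(- \frac{14283}{2}\right) \left(- \frac{1}{42622}\right) - 37885} - 41302} = \sqrt{\frac{1}{\frac{14283}{85244} - 37885} - 41302} = \sqrt{\frac{1}{- \frac{3229454657}{85244}} - 41302} = \sqrt{- \frac{85244}{3229454657} - 41302} = \sqrt{- \frac{133382936328658}{3229454657}} = \frac{i \sqrt{430754144890919060660306}}{3229454657}$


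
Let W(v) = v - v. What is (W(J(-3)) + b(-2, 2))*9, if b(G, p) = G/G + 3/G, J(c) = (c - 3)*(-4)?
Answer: -9/2 ≈ -4.5000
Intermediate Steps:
J(c) = 12 - 4*c (J(c) = (-3 + c)*(-4) = 12 - 4*c)
b(G, p) = 1 + 3/G
W(v) = 0
(W(J(-3)) + b(-2, 2))*9 = (0 + (3 - 2)/(-2))*9 = (0 - ½*1)*9 = (0 - ½)*9 = -½*9 = -9/2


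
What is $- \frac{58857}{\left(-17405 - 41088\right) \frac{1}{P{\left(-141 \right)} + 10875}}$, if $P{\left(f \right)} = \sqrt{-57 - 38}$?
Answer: $\frac{22071375}{2017} + \frac{58857 i \sqrt{95}}{58493} \approx 10943.0 + 9.8074 i$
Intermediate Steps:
$P{\left(f \right)} = i \sqrt{95}$ ($P{\left(f \right)} = \sqrt{-95} = i \sqrt{95}$)
$- \frac{58857}{\left(-17405 - 41088\right) \frac{1}{P{\left(-141 \right)} + 10875}} = - \frac{58857}{\left(-17405 - 41088\right) \frac{1}{i \sqrt{95} + 10875}} = - \frac{58857}{\left(-58493\right) \frac{1}{10875 + i \sqrt{95}}} = - 58857 \left(- \frac{375}{2017} - \frac{i \sqrt{95}}{58493}\right) = \frac{22071375}{2017} + \frac{58857 i \sqrt{95}}{58493}$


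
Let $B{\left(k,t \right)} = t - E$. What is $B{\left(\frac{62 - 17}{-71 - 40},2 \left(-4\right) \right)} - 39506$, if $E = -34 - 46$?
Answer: $-39434$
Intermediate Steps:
$E = -80$
$B{\left(k,t \right)} = 80 + t$ ($B{\left(k,t \right)} = t - -80 = t + 80 = 80 + t$)
$B{\left(\frac{62 - 17}{-71 - 40},2 \left(-4\right) \right)} - 39506 = \left(80 + 2 \left(-4\right)\right) - 39506 = \left(80 - 8\right) - 39506 = 72 - 39506 = -39434$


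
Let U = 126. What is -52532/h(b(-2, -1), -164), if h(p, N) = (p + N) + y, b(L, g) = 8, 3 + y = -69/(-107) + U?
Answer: 2810462/1731 ≈ 1623.6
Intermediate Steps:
y = 13230/107 (y = -3 + (-69/(-107) + 126) = -3 + (-69*(-1/107) + 126) = -3 + (69/107 + 126) = -3 + 13551/107 = 13230/107 ≈ 123.64)
h(p, N) = 13230/107 + N + p (h(p, N) = (p + N) + 13230/107 = (N + p) + 13230/107 = 13230/107 + N + p)
-52532/h(b(-2, -1), -164) = -52532/(13230/107 - 164 + 8) = -52532/(-3462/107) = -52532*(-107/3462) = 2810462/1731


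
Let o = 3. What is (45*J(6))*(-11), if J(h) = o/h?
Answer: -495/2 ≈ -247.50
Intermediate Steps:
J(h) = 3/h
(45*J(6))*(-11) = (45*(3/6))*(-11) = (45*(3*(1/6)))*(-11) = (45*(1/2))*(-11) = (45/2)*(-11) = -495/2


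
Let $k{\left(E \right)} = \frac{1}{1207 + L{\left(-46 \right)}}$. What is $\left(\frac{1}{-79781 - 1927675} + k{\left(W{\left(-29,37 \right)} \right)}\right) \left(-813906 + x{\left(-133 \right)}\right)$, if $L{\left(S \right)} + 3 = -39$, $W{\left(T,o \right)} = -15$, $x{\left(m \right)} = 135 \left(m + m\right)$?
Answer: $- \frac{6458250729}{8858660} \approx -729.03$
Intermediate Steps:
$x{\left(m \right)} = 270 m$ ($x{\left(m \right)} = 135 \cdot 2 m = 270 m$)
$L{\left(S \right)} = -42$ ($L{\left(S \right)} = -3 - 39 = -42$)
$k{\left(E \right)} = \frac{1}{1165}$ ($k{\left(E \right)} = \frac{1}{1207 - 42} = \frac{1}{1165}$)
$\left(\frac{1}{-79781 - 1927675} + k{\left(W{\left(-29,37 \right)} \right)}\right) \left(-813906 + x{\left(-133 \right)}\right) = \left(\frac{1}{-79781 - 1927675} + \frac{1}{1165}\right) \left(-813906 + 270 \left(-133\right)\right) = \left(\frac{1}{-2007456} + \frac{1}{1165}\right) \left(-813906 - 35910\right) = \left(- \frac{1}{2007456} + \frac{1}{1165}\right) \left(-849816\right) = \frac{2006291}{2338686240} \left(-849816\right) = - \frac{6458250729}{8858660}$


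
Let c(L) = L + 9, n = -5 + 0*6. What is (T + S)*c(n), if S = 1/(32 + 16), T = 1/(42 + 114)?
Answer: 17/156 ≈ 0.10897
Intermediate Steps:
n = -5 (n = -5 + 0 = -5)
c(L) = 9 + L
T = 1/156 ≈ 0.0064103
S = 1/48 ≈ 0.020833
(T + S)*c(n) = (1/156 + 1/48)*(9 - 5) = (17/624)*4 = 17/156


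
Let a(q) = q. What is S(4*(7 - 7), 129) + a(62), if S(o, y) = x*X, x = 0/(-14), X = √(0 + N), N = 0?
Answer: 62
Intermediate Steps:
X = 0 (X = √(0 + 0) = √0 = 0)
x = 0 (x = 0*(-1/14) = 0)
S(o, y) = 0 (S(o, y) = 0*0 = 0)
S(4*(7 - 7), 129) + a(62) = 0 + 62 = 62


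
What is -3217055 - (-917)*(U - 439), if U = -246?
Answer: -3845200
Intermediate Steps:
-3217055 - (-917)*(U - 439) = -3217055 - (-917)*(-246 - 439) = -3217055 - (-917)*(-685) = -3217055 - 1*628145 = -3217055 - 628145 = -3845200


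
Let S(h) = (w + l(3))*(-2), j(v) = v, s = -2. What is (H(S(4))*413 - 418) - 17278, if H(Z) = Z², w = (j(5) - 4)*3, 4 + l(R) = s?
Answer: -2828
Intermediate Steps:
l(R) = -6 (l(R) = -4 - 2 = -6)
w = 3 (w = (5 - 4)*3 = 1*3 = 3)
S(h) = 6 (S(h) = (3 - 6)*(-2) = -3*(-2) = 6)
(H(S(4))*413 - 418) - 17278 = (6²*413 - 418) - 17278 = (36*413 - 418) - 17278 = (14868 - 418) - 17278 = 14450 - 17278 = -2828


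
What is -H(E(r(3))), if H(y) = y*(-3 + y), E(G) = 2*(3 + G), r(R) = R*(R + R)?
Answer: -1638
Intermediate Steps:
r(R) = 2*R² (r(R) = R*(2*R) = 2*R²)
E(G) = 6 + 2*G
-H(E(r(3))) = -(6 + 2*(2*3²))*(-3 + (6 + 2*(2*3²))) = -(6 + 2*(2*9))*(-3 + (6 + 2*(2*9))) = -(6 + 2*18)*(-3 + (6 + 2*18)) = -(6 + 36)*(-3 + (6 + 36)) = -42*(-3 + 42) = -42*39 = -1*1638 = -1638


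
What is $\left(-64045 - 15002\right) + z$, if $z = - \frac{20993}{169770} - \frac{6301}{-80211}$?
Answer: $- \frac{358805643029281}{4539140490} \approx -79047.0$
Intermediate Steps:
$z = - \frac{204716251}{4539140490}$ ($z = \left(-20993\right) \frac{1}{169770} - - \frac{6301}{80211} = - \frac{20993}{169770} + \frac{6301}{80211} = - \frac{204716251}{4539140490} \approx -0.0451$)
$\left(-64045 - 15002\right) + z = \left(-64045 - 15002\right) - \frac{204716251}{4539140490} = -79047 - \frac{204716251}{4539140490} = - \frac{358805643029281}{4539140490}$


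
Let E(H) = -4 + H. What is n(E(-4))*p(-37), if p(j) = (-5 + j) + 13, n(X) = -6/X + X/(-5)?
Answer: -1363/20 ≈ -68.150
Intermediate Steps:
n(X) = -6/X - X/5 (n(X) = -6/X + X*(-⅕) = -6/X - X/5)
p(j) = 8 + j
n(E(-4))*p(-37) = (-6/(-4 - 4) - (-4 - 4)/5)*(8 - 37) = (-6/(-8) - ⅕*(-8))*(-29) = (-6*(-⅛) + 8/5)*(-29) = (¾ + 8/5)*(-29) = (47/20)*(-29) = -1363/20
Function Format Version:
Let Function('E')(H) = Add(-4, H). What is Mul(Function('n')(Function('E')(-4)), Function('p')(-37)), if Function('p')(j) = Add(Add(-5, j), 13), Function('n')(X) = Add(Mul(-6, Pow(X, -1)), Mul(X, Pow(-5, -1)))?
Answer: Rational(-1363, 20) ≈ -68.150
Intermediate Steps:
Function('n')(X) = Add(Mul(-6, Pow(X, -1)), Mul(Rational(-1, 5), X)) (Function('n')(X) = Add(Mul(-6, Pow(X, -1)), Mul(X, Rational(-1, 5))) = Add(Mul(-6, Pow(X, -1)), Mul(Rational(-1, 5), X)))
Function('p')(j) = Add(8, j)
Mul(Function('n')(Function('E')(-4)), Function('p')(-37)) = Mul(Add(Mul(-6, Pow(Add(-4, -4), -1)), Mul(Rational(-1, 5), Add(-4, -4))), Add(8, -37)) = Mul(Add(Mul(-6, Pow(-8, -1)), Mul(Rational(-1, 5), -8)), -29) = Mul(Add(Mul(-6, Rational(-1, 8)), Rational(8, 5)), -29) = Mul(Add(Rational(3, 4), Rational(8, 5)), -29) = Mul(Rational(47, 20), -29) = Rational(-1363, 20)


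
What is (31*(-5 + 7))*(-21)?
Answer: -1302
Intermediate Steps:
(31*(-5 + 7))*(-21) = (31*2)*(-21) = 62*(-21) = -1302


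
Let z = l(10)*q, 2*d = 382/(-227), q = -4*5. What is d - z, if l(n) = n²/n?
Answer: 45209/227 ≈ 199.16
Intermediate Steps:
q = -20
d = -191/227 (d = (382/(-227))/2 = (382*(-1/227))/2 = (½)*(-382/227) = -191/227 ≈ -0.84141)
l(n) = n
z = -200 (z = 10*(-20) = -200)
d - z = -191/227 - 1*(-200) = -191/227 + 200 = 45209/227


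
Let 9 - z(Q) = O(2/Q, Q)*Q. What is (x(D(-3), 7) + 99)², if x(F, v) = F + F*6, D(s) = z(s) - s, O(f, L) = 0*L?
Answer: 33489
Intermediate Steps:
O(f, L) = 0
z(Q) = 9 (z(Q) = 9 - 0*Q = 9 - 1*0 = 9 + 0 = 9)
D(s) = 9 - s
x(F, v) = 7*F (x(F, v) = F + 6*F = 7*F)
(x(D(-3), 7) + 99)² = (7*(9 - 1*(-3)) + 99)² = (7*(9 + 3) + 99)² = (7*12 + 99)² = (84 + 99)² = 183² = 33489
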